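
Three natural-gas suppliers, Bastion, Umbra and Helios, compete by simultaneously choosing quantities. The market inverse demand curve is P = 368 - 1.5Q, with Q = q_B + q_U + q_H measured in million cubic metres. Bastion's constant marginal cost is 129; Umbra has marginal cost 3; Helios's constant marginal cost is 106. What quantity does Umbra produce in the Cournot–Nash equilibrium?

99

Bastion's profit: π_B = (368 - 1.5Q)q_B - (129q_B). Setting ∂π_B/∂q_B = 0: 239 - 3q_B - (3/2)(q_U + q_H) = 0.
Umbra's profit: π_U = (368 - 1.5Q)q_U - (3q_U). Setting ∂π_U/∂q_U = 0: 365 - 3q_U - (3/2)(q_B + q_H) = 0.
Helios's first-order condition: 262 - 3q_H - (3/2)(q_B + q_U) = 0.
Adding the 3 first-order conditions: 866 − 6Q = 0, so Q = 433/3.
Back-substituting: q_B = (239 − 433/2)/(3/2) = 15, q_U = (365 − 433/2)/(3/2) = 99, q_H = (262 − 433/2)/(3/2) = 91/3.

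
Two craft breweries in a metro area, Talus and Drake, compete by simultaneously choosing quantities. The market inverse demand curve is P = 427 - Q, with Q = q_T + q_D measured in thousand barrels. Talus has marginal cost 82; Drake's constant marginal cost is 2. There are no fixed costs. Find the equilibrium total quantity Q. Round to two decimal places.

256.67

Talus's profit: π_T = (427 - Q)q_T - (82q_T). Setting ∂π_T/∂q_T = 0: 345 - 2q_T - (q_D) = 0.
Drake's profit: π_D = (427 - Q)q_D - (2q_D). Setting ∂π_D/∂q_D = 0: 425 - 2q_D - (q_T) = 0.
So q_T = (345 - q_D)/2 and q_D = (425 - q_T)/2.
Substituting one into the other gives q_T = 265/3 and q_D = 505/3.
Total output Q = 265/3 + 505/3 = 770/3.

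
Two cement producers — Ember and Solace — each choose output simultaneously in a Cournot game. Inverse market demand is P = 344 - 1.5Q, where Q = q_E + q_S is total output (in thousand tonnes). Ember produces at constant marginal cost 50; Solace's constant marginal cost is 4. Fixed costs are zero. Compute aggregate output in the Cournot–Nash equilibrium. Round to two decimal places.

140.89

Ember's profit: π_E = (344 - 1.5Q)q_E - (50q_E). Setting ∂π_E/∂q_E = 0: 294 - 3q_E - (3/2)(q_S) = 0.
Solace's first-order condition: 340 - 3q_S - (3/2)(q_E) = 0.
Rearranging gives the reaction functions q_E = (294 - (3/2)q_S)/3 and q_S = (340 - (3/2)q_E)/3.
Solving the pair: q_E = 496/9, q_S = 772/9.
Total output Q = 496/9 + 772/9 = 1268/9.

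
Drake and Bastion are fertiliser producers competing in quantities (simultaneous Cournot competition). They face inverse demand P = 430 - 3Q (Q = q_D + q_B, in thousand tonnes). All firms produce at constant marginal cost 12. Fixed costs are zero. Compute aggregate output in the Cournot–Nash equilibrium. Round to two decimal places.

92.89

A representative firm's profit is π_i = q_i(430 - 3Q) - 12q_i.
First-order condition (treating rivals' output as given): 418 - 6q_i - 3q_j = 0.
By symmetry each firm produces the same amount; substituting q_j = q_i yields q_i = 418/9.
Total output Q = 418/9 + 418/9 = 836/9.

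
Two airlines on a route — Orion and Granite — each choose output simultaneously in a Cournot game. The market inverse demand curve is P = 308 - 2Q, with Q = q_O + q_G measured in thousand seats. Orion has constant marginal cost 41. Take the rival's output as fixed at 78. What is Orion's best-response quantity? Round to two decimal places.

27.75

With the rival's output fixed at 78, Orion's profit is π_O = (308 - 2·78 - 2q_O)q_O - (41q_O) = (152 - 2q_O)q_O - (41q_O).
∂π_O/∂q_O = 111 - 4q_O = 0, so q_O = 111/4.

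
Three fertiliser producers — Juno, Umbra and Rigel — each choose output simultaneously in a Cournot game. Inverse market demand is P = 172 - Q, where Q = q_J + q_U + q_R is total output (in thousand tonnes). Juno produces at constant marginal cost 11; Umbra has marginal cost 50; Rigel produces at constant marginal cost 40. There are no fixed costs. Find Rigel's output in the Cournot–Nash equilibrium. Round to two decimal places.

28.25

Juno's profit: π_J = (172 - Q)q_J - (11q_J). Setting ∂π_J/∂q_J = 0: 161 - 2q_J - (q_U + q_R) = 0.
Umbra's profit: π_U = (172 - Q)q_U - (50q_U). Setting ∂π_U/∂q_U = 0: 122 - 2q_U - (q_J + q_R) = 0.
Rigel's first-order condition: 132 - 2q_R - (q_J + q_U) = 0.
Adding the 3 first-order conditions: 415 − 4Q = 0, so Q = 415/4.
Back-substituting: q_J = (161 − 415/4) = 229/4, q_U = (122 − 415/4) = 73/4, q_R = (132 − 415/4) = 113/4.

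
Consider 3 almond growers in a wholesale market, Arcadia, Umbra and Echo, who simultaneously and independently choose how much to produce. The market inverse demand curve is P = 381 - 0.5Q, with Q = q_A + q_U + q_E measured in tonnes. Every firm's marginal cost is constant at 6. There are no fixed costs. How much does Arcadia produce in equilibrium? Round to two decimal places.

A representative firm's profit is π_i = q_i(381 - 0.5Q) - 6q_i.
First-order condition (treating rivals' output as given): 375 - q_i - (1/2)·Σ_{j≠i} q_j = 0.
With identical firms every q_j equals q_i, so Σ_{j≠i} q_j = 2q_i and 375 = 2q_i, giving q_i = 375/2.

187.50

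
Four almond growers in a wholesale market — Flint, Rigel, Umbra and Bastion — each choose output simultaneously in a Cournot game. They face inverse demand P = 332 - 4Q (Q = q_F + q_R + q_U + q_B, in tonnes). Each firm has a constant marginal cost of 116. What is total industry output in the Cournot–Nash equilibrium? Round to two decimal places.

A representative firm's profit is π_i = q_i(332 - 4Q) - 116q_i.
First-order condition (treating rivals' output as given): 216 - 8q_i - 4·Σ_{j≠i} q_j = 0.
With identical firms every q_j equals q_i, so Σ_{j≠i} q_j = 3q_i and 216 = 20q_i, giving q_i = 54/5.
Total output Q = 54/5 + 54/5 + 54/5 + 54/5 = 216/5.

43.20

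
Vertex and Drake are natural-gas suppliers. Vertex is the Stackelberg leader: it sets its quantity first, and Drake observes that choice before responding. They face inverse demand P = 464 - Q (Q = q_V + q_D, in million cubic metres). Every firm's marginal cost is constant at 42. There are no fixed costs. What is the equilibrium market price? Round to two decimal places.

147.50

The follower Drake best-responds to any q_V: π_D = (464 - Q)q_D - 42q_D.
∂π_D/∂q_D = 422 - q_V - 2q_D = 0 gives the reaction function q_D = (422 - q_V)/2.
The leader anticipates this reaction. Substituting into P = 464 - Q gives P = 253 - (1/2)q_V, so π_V = (253 - (1/2)q_V)q_V - 42q_V.
Leader FOC: 211 - q_V = 0, so q_V = 211.
Then q_D = (422 - 211)/2 = 211/2.
Total output Q = 633/2, so price P = 464 - 633/2 = 295/2.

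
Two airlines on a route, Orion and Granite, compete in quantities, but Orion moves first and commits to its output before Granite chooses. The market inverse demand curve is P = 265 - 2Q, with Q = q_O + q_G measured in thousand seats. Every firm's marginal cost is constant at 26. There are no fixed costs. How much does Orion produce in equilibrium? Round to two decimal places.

The follower Granite best-responds to any q_O: π_G = (265 - 2Q)q_G - 26q_G.
Follower FOC: 239 - 2q_O - 4q_G = 0, so q_G(q_O) = (239 - 2q_O)/4.
Orion substitutes q_G(q_O) into its own profit: π_O = q_O(265 - 2q_O - (239 - 2q_O)/2) - 26q_O = (291/2 - q_O)q_O - 26q_O.
Leader FOC: 239/2 - 2q_O = 0, so q_O = 239/4.
Then q_G = (239 - 2·(239/4))/4 = 239/8.

59.75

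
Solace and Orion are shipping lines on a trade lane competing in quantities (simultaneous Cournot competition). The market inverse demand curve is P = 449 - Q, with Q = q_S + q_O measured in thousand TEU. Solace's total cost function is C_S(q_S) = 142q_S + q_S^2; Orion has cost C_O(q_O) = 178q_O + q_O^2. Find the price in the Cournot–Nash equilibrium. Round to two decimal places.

Solace's profit: π_S = (449 - Q)q_S - (142q_S + q_S²). Setting ∂π_S/∂q_S = 0: 307 - 4q_S - (q_O) = 0.
Orion's first-order condition: 271 - 4q_O - (q_S) = 0.
So q_S = (307 - q_O)/4 and q_O = (271 - q_S)/4.
Substituting one into the other gives q_S = 319/5 and q_O = 259/5.
Total output Q = 578/5, so price P = 449 - 578/5 = 1667/5.

333.40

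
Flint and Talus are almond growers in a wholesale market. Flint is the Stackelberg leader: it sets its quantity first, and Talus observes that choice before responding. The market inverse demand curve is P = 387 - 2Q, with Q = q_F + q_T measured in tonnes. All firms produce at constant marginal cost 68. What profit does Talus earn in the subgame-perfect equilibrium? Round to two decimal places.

Solve by backward induction. Given q_F, the follower Talus maximises π_T = (387 - 2q_F - 2q_T)q_T - 68q_T.
Setting the follower's marginal profit to zero, 319 - 2q_F - 4q_T = 0, i.e. q_T = (319 - 2q_F)/4.
The leader anticipates this reaction. Substituting into P = 387 - 2Q gives P = 455/2 - q_F, so π_F = (455/2 - q_F)q_F - 68q_F.
Maximising: ∂π_F/∂q_F = 319/2 - 2q_F = 0, giving q_F = 319/4.
Then q_T = (319 - 2·(319/4))/4 = 319/8.
Price P = 387 - 2·(957/8) = 591/4.
Talus's profit: (591/4 - 68)·(319/8) = 3180.0313.

3180.03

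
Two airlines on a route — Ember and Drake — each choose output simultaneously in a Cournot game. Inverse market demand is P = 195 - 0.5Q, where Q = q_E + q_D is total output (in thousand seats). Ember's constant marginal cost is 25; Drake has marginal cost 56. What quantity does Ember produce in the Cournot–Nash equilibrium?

134

Ember's profit: π_E = (195 - 0.5Q)q_E - (25q_E). Setting ∂π_E/∂q_E = 0: 170 - q_E - (1/2)(q_D) = 0.
Drake's profit: π_D = (195 - 0.5Q)q_D - (56q_D). Setting ∂π_D/∂q_D = 0: 139 - q_D - (1/2)(q_E) = 0.
Rearranging gives the reaction functions q_E = (170 - (1/2)q_D) and q_D = (139 - (1/2)q_E).
Substituting one into the other gives q_E = 134 and q_D = 72.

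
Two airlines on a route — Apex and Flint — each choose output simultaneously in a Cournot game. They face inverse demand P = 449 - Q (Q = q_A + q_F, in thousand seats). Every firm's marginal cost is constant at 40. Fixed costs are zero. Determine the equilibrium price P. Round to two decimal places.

176.33

A representative firm's profit is π_i = q_i(449 - Q) - 40q_i.
First-order condition (treating rivals' output as given): 409 - 2q_i - q_j = 0.
With identical firms every q_j equals q_i, so q_j = q_i and 409 = 3q_i, giving q_i = 409/3.
Total output Q = 818/3, so price P = 449 - 818/3 = 529/3.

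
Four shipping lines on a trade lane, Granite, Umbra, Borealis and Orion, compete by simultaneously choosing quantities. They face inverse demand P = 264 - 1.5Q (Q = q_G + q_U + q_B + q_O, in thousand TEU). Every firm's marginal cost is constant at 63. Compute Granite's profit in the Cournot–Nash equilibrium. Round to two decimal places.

1077.36

A representative firm's profit is π_i = q_i(264 - 1.5Q) - 63q_i.
First-order condition (treating rivals' output as given): 201 - 3q_i - (3/2)·Σ_{j≠i} q_j = 0.
By symmetry each firm produces the same amount; substituting Σ_{j≠i} q_j = 3q_i yields q_i = 201/(15/2) = 134/5.
Price P = 264 - (3/2)·(536/5) = 516/5.
Granite's profit: (516/5 - 63)·(134/5) = 1077.3600.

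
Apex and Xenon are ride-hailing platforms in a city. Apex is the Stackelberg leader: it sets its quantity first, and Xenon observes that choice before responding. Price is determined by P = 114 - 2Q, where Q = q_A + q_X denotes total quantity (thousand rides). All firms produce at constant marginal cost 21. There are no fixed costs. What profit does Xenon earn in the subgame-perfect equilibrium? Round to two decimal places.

The follower Xenon best-responds to any q_A: π_X = (114 - 2Q)q_X - 21q_X.
∂π_X/∂q_X = 93 - 2q_A - 4q_X = 0 gives the reaction function q_X = (93 - 2q_A)/4.
The leader anticipates this reaction. Substituting into P = 114 - 2Q gives P = 135/2 - q_A, so π_A = (135/2 - q_A)q_A - 21q_A.
Leader FOC: 93/2 - 2q_A = 0, so q_A = 93/4.
Then q_X = (93 - 2·(93/4))/4 = 93/8.
Price P = 114 - 2·(279/8) = 177/4.
Xenon's profit: (177/4 - 21)·(93/8) = 270.2813.

270.28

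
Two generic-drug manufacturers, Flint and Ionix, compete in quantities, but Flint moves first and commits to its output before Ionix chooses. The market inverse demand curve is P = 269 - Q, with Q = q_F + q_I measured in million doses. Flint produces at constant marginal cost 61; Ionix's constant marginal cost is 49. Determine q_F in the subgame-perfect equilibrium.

The follower Ionix best-responds to any q_F: π_I = (269 - Q)q_I - 49q_I.
Follower FOC: 220 - q_F - 2q_I = 0, so q_I(q_F) = (220 - q_F)/2.
The leader anticipates this reaction. Substituting into P = 269 - Q gives P = 159 - (1/2)q_F, so π_F = (159 - (1/2)q_F)q_F - 61q_F.
Maximising: ∂π_F/∂q_F = 98 - q_F = 0, giving q_F = 98.
Then q_I = (220 - 98)/2 = 61.

98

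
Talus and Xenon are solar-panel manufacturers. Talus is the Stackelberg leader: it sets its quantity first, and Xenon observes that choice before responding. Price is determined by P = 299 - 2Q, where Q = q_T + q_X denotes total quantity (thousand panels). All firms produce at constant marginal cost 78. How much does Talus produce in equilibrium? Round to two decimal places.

The follower Xenon best-responds to any q_T: π_X = (299 - 2Q)q_X - 78q_X.
Setting the follower's marginal profit to zero, 221 - 2q_T - 4q_X = 0, i.e. q_X = (221 - 2q_T)/4.
Talus substitutes q_X(q_T) into its own profit: π_T = q_T(299 - 2q_T - (221 - 2q_T)/2) - 78q_T = (377/2 - q_T)q_T - 78q_T.
Maximising: ∂π_T/∂q_T = 221/2 - 2q_T = 0, giving q_T = 221/4.
Then q_X = (221 - 2·(221/4))/4 = 221/8.

55.25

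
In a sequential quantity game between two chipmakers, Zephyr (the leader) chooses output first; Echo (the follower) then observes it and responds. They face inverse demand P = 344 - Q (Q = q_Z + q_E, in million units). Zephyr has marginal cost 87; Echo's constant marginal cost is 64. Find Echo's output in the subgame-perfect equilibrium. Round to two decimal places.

The follower Echo best-responds to any q_Z: π_E = (344 - Q)q_E - 64q_E.
Setting the follower's marginal profit to zero, 280 - q_Z - 2q_E = 0, i.e. q_E = (280 - q_Z)/2.
Zephyr substitutes q_E(q_Z) into its own profit: π_Z = q_Z(344 - q_Z - (280 - q_Z)/2) - 87q_Z = (204 - (1/2)q_Z)q_Z - 87q_Z.
Leader FOC: 117 - q_Z = 0, so q_Z = 117.
Then q_E = (280 - 117)/2 = 163/2.

81.50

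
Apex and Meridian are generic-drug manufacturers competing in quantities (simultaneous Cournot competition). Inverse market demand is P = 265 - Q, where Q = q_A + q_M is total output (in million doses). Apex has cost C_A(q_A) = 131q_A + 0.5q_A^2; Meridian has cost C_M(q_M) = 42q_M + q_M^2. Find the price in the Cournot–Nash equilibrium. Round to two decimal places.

187.91

Apex's profit: π_A = (265 - Q)q_A - (131q_A + (1/2)q_A²). Setting ∂π_A/∂q_A = 0: 134 - 3q_A - (q_M) = 0.
Meridian's profit: π_M = (265 - Q)q_M - (42q_M + q_M²). Setting ∂π_M/∂q_M = 0: 223 - 4q_M - (q_A) = 0.
So q_A = (134 - q_M)/3 and q_M = (223 - q_A)/4.
Solving the pair: q_A = 313/11, q_M = 535/11.
Total output Q = 848/11, so price P = 265 - 848/11 = 187.9091.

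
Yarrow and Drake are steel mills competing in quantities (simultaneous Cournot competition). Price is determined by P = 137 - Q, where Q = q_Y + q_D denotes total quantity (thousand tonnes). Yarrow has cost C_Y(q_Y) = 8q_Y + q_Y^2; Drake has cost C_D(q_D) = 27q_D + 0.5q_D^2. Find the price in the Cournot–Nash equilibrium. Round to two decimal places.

Yarrow's profit: π_Y = (137 - Q)q_Y - (8q_Y + q_Y²). Setting ∂π_Y/∂q_Y = 0: 129 - 4q_Y - (q_D) = 0.
Drake's profit: π_D = (137 - Q)q_D - (27q_D + (1/2)q_D²). Setting ∂π_D/∂q_D = 0: 110 - 3q_D - (q_Y) = 0.
Best responses: q_Y = (129 - q_D)/4, q_D = (110 - q_Y)/3.
Substituting one into the other gives q_Y = 277/11 and q_D = 311/11.
Total output Q = 588/11, so price P = 137 - 588/11 = 919/11.

83.55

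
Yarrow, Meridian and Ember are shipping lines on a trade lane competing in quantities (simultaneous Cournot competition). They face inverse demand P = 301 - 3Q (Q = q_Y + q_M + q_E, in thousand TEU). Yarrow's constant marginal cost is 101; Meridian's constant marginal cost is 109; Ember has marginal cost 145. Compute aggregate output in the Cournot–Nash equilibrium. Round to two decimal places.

45.67

Yarrow's profit: π_Y = (301 - 3Q)q_Y - (101q_Y). Setting ∂π_Y/∂q_Y = 0: 200 - 6q_Y - 3(q_M + q_E) = 0.
Meridian's first-order condition: 192 - 6q_M - 3(q_Y + q_E) = 0.
Ember's first-order condition: 156 - 6q_E - 3(q_Y + q_M) = 0.
Summing all 3 equations gives 548 − 12Q = 0, hence Q = 137/3.
Back-substituting: q_Y = (200 − 137)/3 = 21, q_M = (192 − 137)/3 = 55/3, q_E = (156 − 137)/3 = 19/3.
Total output Q = 21 + 55/3 + 19/3 = 137/3.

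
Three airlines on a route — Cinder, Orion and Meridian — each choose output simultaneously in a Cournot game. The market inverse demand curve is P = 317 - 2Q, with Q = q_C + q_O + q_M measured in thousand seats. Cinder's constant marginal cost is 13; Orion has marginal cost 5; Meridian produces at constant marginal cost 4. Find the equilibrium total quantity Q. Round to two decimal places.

Cinder's profit: π_C = (317 - 2Q)q_C - (13q_C). Setting ∂π_C/∂q_C = 0: 304 - 4q_C - 2(q_O + q_M) = 0.
Orion's profit: π_O = (317 - 2Q)q_O - (5q_O). Setting ∂π_O/∂q_O = 0: 312 - 4q_O - 2(q_C + q_M) = 0.
Meridian's first-order condition: 313 - 4q_M - 2(q_C + q_O) = 0.
Summing all 3 equations gives 929 − 8Q = 0, hence Q = 929/8.
Back-substituting: q_C = (304 − 929/4)/2 = 287/8, q_O = (312 − 929/4)/2 = 319/8, q_M = (313 − 929/4)/2 = 323/8.
Total output Q = 287/8 + 319/8 + 323/8 = 929/8.

116.13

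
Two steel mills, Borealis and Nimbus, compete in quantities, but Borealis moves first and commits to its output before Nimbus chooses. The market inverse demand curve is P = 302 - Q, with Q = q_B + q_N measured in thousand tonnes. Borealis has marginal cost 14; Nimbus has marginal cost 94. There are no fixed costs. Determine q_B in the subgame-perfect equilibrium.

Solve by backward induction. Given q_B, the follower Nimbus maximises π_N = (302 - q_B - q_N)q_N - 94q_N.
Setting the follower's marginal profit to zero, 208 - q_B - 2q_N = 0, i.e. q_N = (208 - q_B)/2.
The leader anticipates this reaction. Substituting into P = 302 - Q gives P = 198 - (1/2)q_B, so π_B = (198 - (1/2)q_B)q_B - 14q_B.
The leader's first-order condition 184 - q_B = 0 yields q_B = 184.
Then q_N = (208 - 184)/2 = 12.

184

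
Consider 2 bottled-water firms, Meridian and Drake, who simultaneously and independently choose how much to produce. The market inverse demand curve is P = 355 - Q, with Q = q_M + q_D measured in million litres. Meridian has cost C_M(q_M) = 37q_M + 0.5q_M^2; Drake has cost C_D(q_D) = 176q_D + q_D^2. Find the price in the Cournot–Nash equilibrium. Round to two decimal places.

Meridian's profit: π_M = (355 - Q)q_M - (37q_M + (1/2)q_M²). Setting ∂π_M/∂q_M = 0: 318 - 3q_M - (q_D) = 0.
Drake's first-order condition: 179 - 4q_D - (q_M) = 0.
Rearranging gives the reaction functions q_M = (318 - q_D)/3 and q_D = (179 - q_M)/4.
Substituting one into the other gives q_M = 1093/11 and q_D = 219/11.
Total output Q = 1312/11, so price P = 355 - 1312/11 = 235.7273.

235.73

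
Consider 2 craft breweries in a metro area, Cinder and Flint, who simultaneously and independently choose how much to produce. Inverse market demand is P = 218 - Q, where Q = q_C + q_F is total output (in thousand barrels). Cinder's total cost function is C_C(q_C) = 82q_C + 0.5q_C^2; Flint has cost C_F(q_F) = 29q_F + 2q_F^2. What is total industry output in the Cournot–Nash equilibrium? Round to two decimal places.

62.24

Cinder's profit: π_C = (218 - Q)q_C - (82q_C + (1/2)q_C²). Setting ∂π_C/∂q_C = 0: 136 - 3q_C - (q_F) = 0.
Flint's first-order condition: 189 - 6q_F - (q_C) = 0.
Rearranging gives the reaction functions q_C = (136 - q_F)/3 and q_F = (189 - q_C)/6.
Solving the pair: q_C = 627/17, q_F = 431/17.
Total output Q = 627/17 + 431/17 = 1058/17.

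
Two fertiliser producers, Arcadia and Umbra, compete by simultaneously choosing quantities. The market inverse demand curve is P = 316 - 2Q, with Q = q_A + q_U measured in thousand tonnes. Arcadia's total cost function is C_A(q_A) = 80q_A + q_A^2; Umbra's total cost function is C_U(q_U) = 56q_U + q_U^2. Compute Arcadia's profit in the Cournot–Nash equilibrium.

2352

Arcadia's profit: π_A = (316 - 2Q)q_A - (80q_A + q_A²). Setting ∂π_A/∂q_A = 0: 236 - 6q_A - 2(q_U) = 0.
Umbra's first-order condition: 260 - 6q_U - 2(q_A) = 0.
Best responses: q_A = (236 - 2q_U)/6, q_U = (260 - 2q_A)/6.
Solving the pair: q_A = 28, q_U = 34.
Price P = 316 - 2·62 = 192.
Arcadia's profit: 192·28 - 80·28 - 28² = 2352.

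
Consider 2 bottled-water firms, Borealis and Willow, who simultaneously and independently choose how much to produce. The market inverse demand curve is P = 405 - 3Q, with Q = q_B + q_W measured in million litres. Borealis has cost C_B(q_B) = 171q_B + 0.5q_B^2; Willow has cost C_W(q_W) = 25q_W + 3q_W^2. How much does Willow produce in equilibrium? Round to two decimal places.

Borealis's profit: π_B = (405 - 3Q)q_B - (171q_B + (1/2)q_B²). Setting ∂π_B/∂q_B = 0: 234 - 7q_B - 3(q_W) = 0.
Willow's profit: π_W = (405 - 3Q)q_W - (25q_W + 3q_W²). Setting ∂π_W/∂q_W = 0: 380 - 12q_W - 3(q_B) = 0.
So q_B = (234 - 3q_W)/7 and q_W = (380 - 3q_B)/12.
Solving the pair: q_B = 556/25, q_W = 1958/75.

26.11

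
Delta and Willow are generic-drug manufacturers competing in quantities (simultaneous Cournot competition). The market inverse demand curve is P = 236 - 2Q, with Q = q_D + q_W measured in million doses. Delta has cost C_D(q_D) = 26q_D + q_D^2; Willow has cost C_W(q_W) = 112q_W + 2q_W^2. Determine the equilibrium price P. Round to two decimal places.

Delta's profit: π_D = (236 - 2Q)q_D - (26q_D + q_D²). Setting ∂π_D/∂q_D = 0: 210 - 6q_D - 2(q_W) = 0.
Willow's first-order condition: 124 - 8q_W - 2(q_D) = 0.
Rearranging gives the reaction functions q_D = (210 - 2q_W)/6 and q_W = (124 - 2q_D)/8.
Substituting one into the other gives q_D = 358/11 and q_W = 81/11.
Total output Q = 439/11, so price P = 236 - 2·(439/11) = 1718/11.

156.18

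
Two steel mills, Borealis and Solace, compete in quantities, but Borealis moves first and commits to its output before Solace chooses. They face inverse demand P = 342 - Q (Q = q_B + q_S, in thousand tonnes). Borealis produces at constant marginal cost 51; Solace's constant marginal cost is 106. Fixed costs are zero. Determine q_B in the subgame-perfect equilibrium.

173

The follower Solace best-responds to any q_B: π_S = (342 - Q)q_S - 106q_S.
Follower FOC: 236 - q_B - 2q_S = 0, so q_S(q_B) = (236 - q_B)/2.
The leader anticipates this reaction. Substituting into P = 342 - Q gives P = 224 - (1/2)q_B, so π_B = (224 - (1/2)q_B)q_B - 51q_B.
Maximising: ∂π_B/∂q_B = 173 - q_B = 0, giving q_B = 173.
Then q_S = (236 - 173)/2 = 63/2.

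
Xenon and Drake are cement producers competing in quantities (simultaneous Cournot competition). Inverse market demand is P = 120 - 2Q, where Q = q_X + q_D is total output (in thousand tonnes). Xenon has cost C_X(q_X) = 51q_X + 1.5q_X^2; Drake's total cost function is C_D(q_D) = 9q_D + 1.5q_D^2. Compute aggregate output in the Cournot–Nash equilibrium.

20

Xenon's profit: π_X = (120 - 2Q)q_X - (51q_X + (3/2)q_X²). Setting ∂π_X/∂q_X = 0: 69 - 7q_X - 2(q_D) = 0.
Drake's profit: π_D = (120 - 2Q)q_D - (9q_D + (3/2)q_D²). Setting ∂π_D/∂q_D = 0: 111 - 7q_D - 2(q_X) = 0.
Best responses: q_X = (69 - 2q_D)/7, q_D = (111 - 2q_X)/7.
Substituting one into the other gives q_X = 29/5 and q_D = 71/5.
Total output Q = 29/5 + 71/5 = 20.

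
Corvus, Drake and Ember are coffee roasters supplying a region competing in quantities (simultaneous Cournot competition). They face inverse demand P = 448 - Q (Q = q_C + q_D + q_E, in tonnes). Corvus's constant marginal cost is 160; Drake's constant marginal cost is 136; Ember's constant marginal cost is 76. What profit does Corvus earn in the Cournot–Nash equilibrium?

2025

Corvus's profit: π_C = (448 - Q)q_C - (160q_C). Setting ∂π_C/∂q_C = 0: 288 - 2q_C - (q_D + q_E) = 0.
Drake's first-order condition: 312 - 2q_D - (q_C + q_E) = 0.
Ember's first-order condition: 372 - 2q_E - (q_C + q_D) = 0.
Adding the 3 first-order conditions: 972 − 4Q = 0, so Q = 243.
Back-substituting: q_C = (288 − 243) = 45, q_D = (312 − 243) = 69, q_E = (372 − 243) = 129.
Price P = 448 - 243 = 205.
Corvus's profit: (205 - 160)·45 = 2025.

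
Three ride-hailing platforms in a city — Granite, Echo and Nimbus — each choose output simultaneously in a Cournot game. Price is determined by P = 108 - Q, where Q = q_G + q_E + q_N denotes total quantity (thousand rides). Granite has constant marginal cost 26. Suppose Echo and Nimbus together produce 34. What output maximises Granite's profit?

24

With rivals' combined output fixed at 34, Granite's profit is π_G = (108 - 34 - q_G)q_G - (26q_G) = (74 - q_G)q_G - (26q_G).
∂π_G/∂q_G = 48 - 2q_G = 0, so q_G = 24.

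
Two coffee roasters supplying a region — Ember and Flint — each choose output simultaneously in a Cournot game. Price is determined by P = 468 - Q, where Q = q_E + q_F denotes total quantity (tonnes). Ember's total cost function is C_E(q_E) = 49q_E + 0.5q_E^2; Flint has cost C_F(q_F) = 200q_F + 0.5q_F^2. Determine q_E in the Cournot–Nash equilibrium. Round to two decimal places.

Ember's profit: π_E = (468 - Q)q_E - (49q_E + (1/2)q_E²). Setting ∂π_E/∂q_E = 0: 419 - 3q_E - (q_F) = 0.
Flint's profit: π_F = (468 - Q)q_F - (200q_F + (1/2)q_F²). Setting ∂π_F/∂q_F = 0: 268 - 3q_F - (q_E) = 0.
So q_E = (419 - q_F)/3 and q_F = (268 - q_E)/3.
Solving the pair: q_E = 989/8, q_F = 385/8.

123.63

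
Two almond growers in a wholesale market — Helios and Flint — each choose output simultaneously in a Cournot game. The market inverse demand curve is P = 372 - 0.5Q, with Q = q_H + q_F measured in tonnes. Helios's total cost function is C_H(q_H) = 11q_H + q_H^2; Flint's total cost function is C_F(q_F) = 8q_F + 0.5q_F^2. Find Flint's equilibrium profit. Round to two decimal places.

25129.14

Helios's profit: π_H = (372 - 0.5Q)q_H - (11q_H + q_H²). Setting ∂π_H/∂q_H = 0: 361 - 3q_H - (1/2)(q_F) = 0.
Flint's first-order condition: 364 - 2q_F - (1/2)(q_H) = 0.
Rearranging gives the reaction functions q_H = (361 - (1/2)q_F)/3 and q_F = (364 - (1/2)q_H)/2.
Substituting one into the other gives q_H = 93.9130 and q_F = 158.5217.
Price P = 372 - (1/2)·252.4348 = 245.7826.
Flint's profit: 245.7826·158.5217 - 8·158.5217 - (1/2)·158.5217² = 25129.1418.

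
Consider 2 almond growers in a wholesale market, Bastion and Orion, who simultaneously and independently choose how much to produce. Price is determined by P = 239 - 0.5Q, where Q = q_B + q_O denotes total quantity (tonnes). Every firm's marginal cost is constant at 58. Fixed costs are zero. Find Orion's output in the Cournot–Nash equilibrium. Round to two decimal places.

A representative firm's profit is π_i = q_i(239 - 0.5Q) - 58q_i.
First-order condition (treating rivals' output as given): 181 - q_i - (1/2)q_j = 0.
With identical firms every q_j equals q_i, so q_j = q_i and 181 = (3/2)q_i, giving q_i = 362/3.

120.67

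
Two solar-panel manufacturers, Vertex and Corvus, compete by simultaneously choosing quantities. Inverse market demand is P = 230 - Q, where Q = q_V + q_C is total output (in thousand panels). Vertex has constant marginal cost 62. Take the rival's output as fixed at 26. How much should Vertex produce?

71

With the rival's output fixed at 26, Vertex's profit is π_V = (230 - 26 - q_V)q_V - (62q_V) = (204 - q_V)q_V - (62q_V).
∂π_V/∂q_V = 142 - 2q_V = 0, so q_V = 71.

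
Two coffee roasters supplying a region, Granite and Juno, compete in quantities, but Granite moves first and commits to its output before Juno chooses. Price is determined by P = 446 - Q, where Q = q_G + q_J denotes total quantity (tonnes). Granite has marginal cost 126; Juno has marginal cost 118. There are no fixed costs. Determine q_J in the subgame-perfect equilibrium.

86

The follower Juno best-responds to any q_G: π_J = (446 - Q)q_J - 118q_J.
Follower FOC: 328 - q_G - 2q_J = 0, so q_J(q_G) = (328 - q_G)/2.
The leader anticipates this reaction. Substituting into P = 446 - Q gives P = 282 - (1/2)q_G, so π_G = (282 - (1/2)q_G)q_G - 126q_G.
Leader FOC: 156 - q_G = 0, so q_G = 156.
Then q_J = (328 - 156)/2 = 86.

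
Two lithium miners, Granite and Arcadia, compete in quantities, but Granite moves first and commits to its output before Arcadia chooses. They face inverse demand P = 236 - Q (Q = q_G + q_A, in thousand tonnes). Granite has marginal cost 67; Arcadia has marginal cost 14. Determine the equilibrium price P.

The follower Arcadia best-responds to any q_G: π_A = (236 - Q)q_A - 14q_A.
Follower FOC: 222 - q_G - 2q_A = 0, so q_A(q_G) = (222 - q_G)/2.
Granite substitutes q_A(q_G) into its own profit: π_G = q_G(236 - q_G - (222 - q_G)/2) - 67q_G = (125 - (1/2)q_G)q_G - 67q_G.
The leader's first-order condition 58 - q_G = 0 yields q_G = 58.
Then q_A = (222 - 58)/2 = 82.
Total output Q = 140, so price P = 236 - 140 = 96.

96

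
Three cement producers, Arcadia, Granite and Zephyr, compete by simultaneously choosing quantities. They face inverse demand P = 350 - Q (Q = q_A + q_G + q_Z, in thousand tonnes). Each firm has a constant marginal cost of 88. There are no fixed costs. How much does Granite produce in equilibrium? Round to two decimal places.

A representative firm's profit is π_i = q_i(350 - Q) - 88q_i.
First-order condition (treating rivals' output as given): 262 - 2q_i - Σ_{j≠i} q_j = 0.
With identical firms every q_j equals q_i, so Σ_{j≠i} q_j = 2q_i and 262 = 4q_i, giving q_i = 131/2.

65.50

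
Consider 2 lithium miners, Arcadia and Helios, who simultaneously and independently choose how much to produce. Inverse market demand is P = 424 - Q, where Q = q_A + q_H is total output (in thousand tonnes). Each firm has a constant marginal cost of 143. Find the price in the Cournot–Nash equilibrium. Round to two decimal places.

Each firm earns π_i = (424 - Q)q_i - 143q_i.
First-order condition (treating rivals' output as given): 281 - 2q_i - q_j = 0.
With identical firms every q_j equals q_i, so q_j = q_i and 281 = 3q_i, giving q_i = 281/3.
Total output Q = 562/3, so price P = 424 - 562/3 = 710/3.

236.67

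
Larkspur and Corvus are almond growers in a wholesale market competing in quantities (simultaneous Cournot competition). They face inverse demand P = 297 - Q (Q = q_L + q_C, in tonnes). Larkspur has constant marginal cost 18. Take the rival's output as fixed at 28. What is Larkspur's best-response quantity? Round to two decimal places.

With the rival's output fixed at 28, Larkspur's profit is π_L = (297 - 28 - q_L)q_L - (18q_L) = (269 - q_L)q_L - (18q_L).
∂π_L/∂q_L = 251 - 2q_L = 0, so q_L = 251/2.

125.50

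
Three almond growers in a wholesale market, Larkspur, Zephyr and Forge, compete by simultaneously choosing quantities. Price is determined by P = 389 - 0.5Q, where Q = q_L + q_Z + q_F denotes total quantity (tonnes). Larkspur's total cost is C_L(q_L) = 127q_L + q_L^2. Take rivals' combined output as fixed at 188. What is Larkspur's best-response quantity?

56

With rivals' combined output fixed at 188, Larkspur's profit is π_L = (389 - (1/2)·188 - (1/2)q_L)q_L - (127q_L + q_L²) = (295 - (1/2)q_L)q_L - (127q_L + q_L²).
∂π_L/∂q_L = 168 - 3q_L = 0, so q_L = 56.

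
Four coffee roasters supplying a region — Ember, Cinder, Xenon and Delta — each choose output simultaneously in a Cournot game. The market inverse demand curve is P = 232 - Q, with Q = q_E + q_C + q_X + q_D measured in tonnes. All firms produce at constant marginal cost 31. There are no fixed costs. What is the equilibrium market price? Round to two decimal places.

Each firm earns π_i = (232 - Q)q_i - 31q_i.
First-order condition (treating rivals' output as given): 201 - 2q_i - Σ_{j≠i} q_j = 0.
With identical firms every q_j equals q_i, so Σ_{j≠i} q_j = 3q_i and 201 = 5q_i, giving q_i = 201/5.
Total output Q = 804/5, so price P = 232 - 804/5 = 356/5.

71.20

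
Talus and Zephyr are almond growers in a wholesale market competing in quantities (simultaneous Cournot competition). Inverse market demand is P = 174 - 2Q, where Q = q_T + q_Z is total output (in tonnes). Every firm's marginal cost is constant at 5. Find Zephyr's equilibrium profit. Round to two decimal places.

Each firm earns π_i = (174 - 2Q)q_i - 5q_i.
Setting ∂π_i/∂q_i = 0 with rivals' quantities fixed: 169 - 4q_i - 2q_j = 0.
With identical firms every q_j equals q_i, so q_j = q_i and 169 = 6q_i, giving q_i = 169/6.
Price P = 174 - 2·(169/3) = 184/3.
Zephyr's profit: (184/3 - 5)·(169/6) = 1586.7222.

1586.72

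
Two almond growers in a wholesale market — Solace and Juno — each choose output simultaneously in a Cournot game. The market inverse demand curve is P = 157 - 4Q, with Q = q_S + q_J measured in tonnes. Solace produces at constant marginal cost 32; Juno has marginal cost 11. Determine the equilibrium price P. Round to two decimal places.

Solace's profit: π_S = (157 - 4Q)q_S - (32q_S). Setting ∂π_S/∂q_S = 0: 125 - 8q_S - 4(q_J) = 0.
Juno's profit: π_J = (157 - 4Q)q_J - (11q_J). Setting ∂π_J/∂q_J = 0: 146 - 8q_J - 4(q_S) = 0.
So q_S = (125 - 4q_J)/8 and q_J = (146 - 4q_S)/8.
Substituting one into the other gives q_S = 26/3 and q_J = 167/12.
Total output Q = 271/12, so price P = 157 - 4·(271/12) = 200/3.

66.67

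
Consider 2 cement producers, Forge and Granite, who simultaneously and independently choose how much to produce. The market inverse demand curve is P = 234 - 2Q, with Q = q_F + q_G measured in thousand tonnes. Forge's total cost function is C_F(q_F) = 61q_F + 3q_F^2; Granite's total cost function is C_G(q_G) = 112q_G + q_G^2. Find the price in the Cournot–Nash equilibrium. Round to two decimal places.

174.43

Forge's profit: π_F = (234 - 2Q)q_F - (61q_F + 3q_F²). Setting ∂π_F/∂q_F = 0: 173 - 10q_F - 2(q_G) = 0.
Granite's first-order condition: 122 - 6q_G - 2(q_F) = 0.
Best responses: q_F = (173 - 2q_G)/10, q_G = (122 - 2q_F)/6.
Solving the pair: q_F = 397/28, q_G = 437/28.
Total output Q = 417/14, so price P = 234 - 2·(417/14) = 1221/7.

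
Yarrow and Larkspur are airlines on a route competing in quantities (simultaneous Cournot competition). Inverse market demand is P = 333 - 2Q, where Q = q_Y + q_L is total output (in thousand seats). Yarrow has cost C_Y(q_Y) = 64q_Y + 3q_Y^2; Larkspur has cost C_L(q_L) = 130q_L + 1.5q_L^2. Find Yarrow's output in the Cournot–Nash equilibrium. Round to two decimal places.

22.38

Yarrow's profit: π_Y = (333 - 2Q)q_Y - (64q_Y + 3q_Y²). Setting ∂π_Y/∂q_Y = 0: 269 - 10q_Y - 2(q_L) = 0.
Larkspur's first-order condition: 203 - 7q_L - 2(q_Y) = 0.
So q_Y = (269 - 2q_L)/10 and q_L = (203 - 2q_Y)/7.
Solving the pair: q_Y = 1477/66, q_L = 746/33.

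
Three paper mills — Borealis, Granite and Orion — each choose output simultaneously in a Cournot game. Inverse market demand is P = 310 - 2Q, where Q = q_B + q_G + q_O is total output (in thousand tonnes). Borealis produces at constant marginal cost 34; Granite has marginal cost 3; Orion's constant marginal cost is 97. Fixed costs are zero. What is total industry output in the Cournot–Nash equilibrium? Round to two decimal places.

99.50

Borealis's profit: π_B = (310 - 2Q)q_B - (34q_B). Setting ∂π_B/∂q_B = 0: 276 - 4q_B - 2(q_G + q_O) = 0.
Granite's profit: π_G = (310 - 2Q)q_G - (3q_G). Setting ∂π_G/∂q_G = 0: 307 - 4q_G - 2(q_B + q_O) = 0.
Orion's profit: π_O = (310 - 2Q)q_O - (97q_O). Setting ∂π_O/∂q_O = 0: 213 - 4q_O - 2(q_B + q_G) = 0.
Adding the 3 conditions: 796 − 4Q − 4Q = 0, i.e. Q = 199/2.
Back-substituting: q_B = (276 − 199)/2 = 77/2, q_G = (307 − 199)/2 = 54, q_O = (213 − 199)/2 = 7.
Total output Q = 77/2 + 54 + 7 = 199/2.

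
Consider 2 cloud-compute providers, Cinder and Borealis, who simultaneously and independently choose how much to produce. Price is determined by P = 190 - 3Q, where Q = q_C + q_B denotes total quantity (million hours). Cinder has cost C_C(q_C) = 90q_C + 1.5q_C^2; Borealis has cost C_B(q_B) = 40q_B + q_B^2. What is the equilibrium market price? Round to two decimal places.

123.33

Cinder's profit: π_C = (190 - 3Q)q_C - (90q_C + (3/2)q_C²). Setting ∂π_C/∂q_C = 0: 100 - 9q_C - 3(q_B) = 0.
Borealis's profit: π_B = (190 - 3Q)q_B - (40q_B + q_B²). Setting ∂π_B/∂q_B = 0: 150 - 8q_B - 3(q_C) = 0.
So q_C = (100 - 3q_B)/9 and q_B = (150 - 3q_C)/8.
Substituting one into the other gives q_C = 50/9 and q_B = 50/3.
Total output Q = 200/9, so price P = 190 - 3·(200/9) = 370/3.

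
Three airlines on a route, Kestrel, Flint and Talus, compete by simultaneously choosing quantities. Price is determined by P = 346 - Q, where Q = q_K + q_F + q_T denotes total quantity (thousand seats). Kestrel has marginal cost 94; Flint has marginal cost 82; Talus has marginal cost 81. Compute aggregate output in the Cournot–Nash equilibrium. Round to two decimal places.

195.25

Kestrel's profit: π_K = (346 - Q)q_K - (94q_K). Setting ∂π_K/∂q_K = 0: 252 - 2q_K - (q_F + q_T) = 0.
Flint's first-order condition: 264 - 2q_F - (q_K + q_T) = 0.
Talus's profit: π_T = (346 - Q)q_T - (81q_T). Setting ∂π_T/∂q_T = 0: 265 - 2q_T - (q_K + q_F) = 0.
Adding the 3 first-order conditions: 781 − 4Q = 0, so Q = 781/4.
Back-substituting: q_K = (252 − 781/4) = 227/4, q_F = (264 − 781/4) = 275/4, q_T = (265 − 781/4) = 279/4.
Total output Q = 227/4 + 275/4 + 279/4 = 781/4.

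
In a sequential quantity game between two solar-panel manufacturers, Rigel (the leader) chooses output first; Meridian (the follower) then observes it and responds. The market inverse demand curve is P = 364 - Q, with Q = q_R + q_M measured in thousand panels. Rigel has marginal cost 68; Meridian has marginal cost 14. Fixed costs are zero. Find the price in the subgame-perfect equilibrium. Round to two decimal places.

128.50

The follower Meridian best-responds to any q_R: π_M = (364 - Q)q_M - 14q_M.
Follower FOC: 350 - q_R - 2q_M = 0, so q_M(q_R) = (350 - q_R)/2.
Rigel substitutes q_M(q_R) into its own profit: π_R = q_R(364 - q_R - (350 - q_R)/2) - 68q_R = (189 - (1/2)q_R)q_R - 68q_R.
Leader FOC: 121 - q_R = 0, so q_R = 121.
Then q_M = (350 - 121)/2 = 229/2.
Total output Q = 471/2, so price P = 364 - 471/2 = 257/2.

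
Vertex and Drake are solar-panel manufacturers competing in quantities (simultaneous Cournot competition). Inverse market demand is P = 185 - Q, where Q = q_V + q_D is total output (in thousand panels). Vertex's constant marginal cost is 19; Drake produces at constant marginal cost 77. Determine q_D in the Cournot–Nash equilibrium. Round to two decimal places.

Vertex's profit: π_V = (185 - Q)q_V - (19q_V). Setting ∂π_V/∂q_V = 0: 166 - 2q_V - (q_D) = 0.
Drake's profit: π_D = (185 - Q)q_D - (77q_D). Setting ∂π_D/∂q_D = 0: 108 - 2q_D - (q_V) = 0.
Best responses: q_V = (166 - q_D)/2, q_D = (108 - q_V)/2.
Solving the pair: q_V = 224/3, q_D = 50/3.

16.67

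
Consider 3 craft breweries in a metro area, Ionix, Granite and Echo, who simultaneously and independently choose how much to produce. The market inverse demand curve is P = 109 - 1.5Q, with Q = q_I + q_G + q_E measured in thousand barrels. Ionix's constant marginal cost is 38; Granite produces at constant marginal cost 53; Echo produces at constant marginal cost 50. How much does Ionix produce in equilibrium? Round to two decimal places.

16.33

Ionix's profit: π_I = (109 - 1.5Q)q_I - (38q_I). Setting ∂π_I/∂q_I = 0: 71 - 3q_I - (3/2)(q_G + q_E) = 0.
Granite's profit: π_G = (109 - 1.5Q)q_G - (53q_G). Setting ∂π_G/∂q_G = 0: 56 - 3q_G - (3/2)(q_I + q_E) = 0.
Echo's first-order condition: 59 - 3q_E - (3/2)(q_I + q_G) = 0.
Adding the 3 first-order conditions: 186 − 6Q = 0, so Q = 31.
Back-substituting: q_I = (71 − 93/2)/(3/2) = 49/3, q_G = (56 − 93/2)/(3/2) = 19/3, q_E = (59 − 93/2)/(3/2) = 25/3.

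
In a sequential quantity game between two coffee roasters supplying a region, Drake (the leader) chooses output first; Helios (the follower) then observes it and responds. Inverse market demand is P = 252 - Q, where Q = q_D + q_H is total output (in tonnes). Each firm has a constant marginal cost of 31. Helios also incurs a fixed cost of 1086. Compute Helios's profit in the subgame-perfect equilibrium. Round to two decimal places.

Solve by backward induction. Given q_D, the follower Helios maximises π_H = (252 - q_D - q_H)q_H - 31q_H.
∂π_H/∂q_H = 221 - q_D - 2q_H = 0 gives the reaction function q_H = (221 - q_D)/2.
Drake substitutes q_H(q_D) into its own profit: π_D = q_D(252 - q_D - (221 - q_D)/2) - 31q_D = (283/2 - (1/2)q_D)q_D - 31q_D.
Maximising: ∂π_D/∂q_D = 221/2 - q_D = 0, giving q_D = 221/2.
Then q_H = (221 - 221/2)/2 = 221/4.
Price P = 252 - 663/4 = 345/4.
Helios's profit: (345/4 - 31)·(221/4) - 1086 = 1966.5625.

1966.56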